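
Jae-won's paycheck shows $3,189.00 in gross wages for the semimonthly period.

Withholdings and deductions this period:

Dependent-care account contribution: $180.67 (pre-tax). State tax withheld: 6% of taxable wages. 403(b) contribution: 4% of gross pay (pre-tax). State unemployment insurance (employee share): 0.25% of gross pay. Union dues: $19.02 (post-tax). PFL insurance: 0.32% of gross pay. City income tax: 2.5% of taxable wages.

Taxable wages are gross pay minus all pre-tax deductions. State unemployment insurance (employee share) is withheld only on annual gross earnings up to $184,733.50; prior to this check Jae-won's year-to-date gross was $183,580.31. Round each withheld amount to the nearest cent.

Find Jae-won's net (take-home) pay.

403(b) contribution: $3,189.00 × 0.04 = $127.56
Dependent-care account contribution: $180.67
Pre-tax total = $127.56 + $180.67 = $308.23
Taxable wages = $3,189.00 − $308.23 = $2,880.77
City income tax: $2,880.77 × 0.025 = $72.02
State tax withheld: $2,880.77 × 0.06 = $172.85
State unemployment insurance (employee share): only $184,733.50 − $183,580.31 = $1,153.19 of this check is subject → $1,153.19 × 0.0025 = $2.88
PFL insurance: $3,189.00 × 0.0032 = $10.20
Union dues: $19.02
Total deductions = $127.56 + $180.67 + $72.02 + $172.85 + $2.88 + $10.20 + $19.02 = $585.20
Net pay = $3,189.00 − $585.20 = $2,603.80

$2,603.80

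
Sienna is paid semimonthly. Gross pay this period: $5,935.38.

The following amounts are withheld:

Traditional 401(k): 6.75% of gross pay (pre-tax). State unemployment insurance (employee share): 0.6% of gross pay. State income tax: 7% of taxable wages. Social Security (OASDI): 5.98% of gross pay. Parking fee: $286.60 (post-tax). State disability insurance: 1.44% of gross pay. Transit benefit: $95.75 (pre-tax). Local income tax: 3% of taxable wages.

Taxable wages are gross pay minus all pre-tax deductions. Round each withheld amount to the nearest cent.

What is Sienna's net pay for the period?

$4,132.47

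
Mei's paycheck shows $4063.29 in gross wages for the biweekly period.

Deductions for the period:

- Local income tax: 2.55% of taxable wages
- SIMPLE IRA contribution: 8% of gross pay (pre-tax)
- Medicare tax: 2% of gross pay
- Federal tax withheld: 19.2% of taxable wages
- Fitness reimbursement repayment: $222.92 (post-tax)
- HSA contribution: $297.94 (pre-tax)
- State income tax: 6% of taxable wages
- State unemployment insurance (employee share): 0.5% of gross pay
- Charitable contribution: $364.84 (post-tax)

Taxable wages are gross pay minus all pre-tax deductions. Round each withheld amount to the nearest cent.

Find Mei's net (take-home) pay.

HSA contribution: $297.94
SIMPLE IRA contribution: $4063.29 × 0.08 = $325.06
Pre-tax total = $297.94 + $325.06 = $623.00
Taxable wages = $4063.29 − $623.00 = $3440.29
State income tax: $3440.29 × 0.06 = $206.42
Local income tax: $3440.29 × 0.0255 = $87.73
Federal tax withheld: $3440.29 × 0.192 = $660.54
Medicare tax: $4063.29 × 0.02 = $81.27
State unemployment insurance (employee share): $4063.29 × 0.005 = $20.32
Fitness reimbursement repayment: $222.92
Charitable contribution: $364.84
Total deductions = $297.94 + $325.06 + $206.42 + $87.73 + $660.54 + $81.27 + $20.32 + $222.92 + $364.84 = $2267.04
Net pay = $4063.29 − $2267.04 = $1796.25

$1796.25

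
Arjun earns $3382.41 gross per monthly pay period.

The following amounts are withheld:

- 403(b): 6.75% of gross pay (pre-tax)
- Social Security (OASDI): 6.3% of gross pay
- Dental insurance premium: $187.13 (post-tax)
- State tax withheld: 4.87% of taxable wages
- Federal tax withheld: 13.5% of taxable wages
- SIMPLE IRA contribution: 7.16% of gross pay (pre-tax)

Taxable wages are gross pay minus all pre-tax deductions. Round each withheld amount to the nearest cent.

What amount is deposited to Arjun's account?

$1976.78

403(b): $3382.41 × 0.0675 = $228.31
SIMPLE IRA contribution: $3382.41 × 0.0716 = $242.18
Pre-tax total = $228.31 + $242.18 = $470.49
Taxable wages = $3382.41 − $470.49 = $2911.92
Federal tax withheld: $2911.92 × 0.135 = $393.11
State tax withheld: $2911.92 × 0.0487 = $141.81
Social Security (OASDI): $3382.41 × 0.063 = $213.09
Dental insurance premium: $187.13
Total deductions = $228.31 + $242.18 + $393.11 + $141.81 + $213.09 + $187.13 = $1405.63
Net pay = $3382.41 − $1405.63 = $1976.78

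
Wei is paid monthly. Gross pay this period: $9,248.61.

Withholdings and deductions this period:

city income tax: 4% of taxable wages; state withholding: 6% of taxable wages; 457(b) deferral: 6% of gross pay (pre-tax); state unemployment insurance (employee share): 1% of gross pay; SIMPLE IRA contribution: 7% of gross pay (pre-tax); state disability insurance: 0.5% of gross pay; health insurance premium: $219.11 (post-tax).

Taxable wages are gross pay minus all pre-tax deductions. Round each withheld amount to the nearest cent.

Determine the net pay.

SIMPLE IRA contribution: $9,248.61 × 0.07 = $647.40
457(b) deferral: $9,248.61 × 0.06 = $554.92
Pre-tax total = $647.40 + $554.92 = $1,202.32
Taxable wages = $9,248.61 − $1,202.32 = $8,046.29
City income tax: $8,046.29 × 0.04 = $321.85
State withholding: $8,046.29 × 0.06 = $482.78
State unemployment insurance (employee share): $9,248.61 × 0.01 = $92.49
State disability insurance: $9,248.61 × 0.005 = $46.24
Health insurance premium: $219.11
Total deductions = $647.40 + $554.92 + $321.85 + $482.78 + $92.49 + $46.24 + $219.11 = $2,364.79
Net pay = $9,248.61 − $2,364.79 = $6,883.82

$6,883.82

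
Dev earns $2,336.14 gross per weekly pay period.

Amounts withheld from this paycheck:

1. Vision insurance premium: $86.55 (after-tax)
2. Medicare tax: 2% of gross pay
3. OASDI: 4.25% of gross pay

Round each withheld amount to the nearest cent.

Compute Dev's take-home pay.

$2,103.58

OASDI: $2,336.14 × 0.0425 = $99.29
Medicare tax: $2,336.14 × 0.02 = $46.72
Vision insurance premium: $86.55
Total deductions = $99.29 + $46.72 + $86.55 = $232.56
Net pay = $2,336.14 − $232.56 = $2,103.58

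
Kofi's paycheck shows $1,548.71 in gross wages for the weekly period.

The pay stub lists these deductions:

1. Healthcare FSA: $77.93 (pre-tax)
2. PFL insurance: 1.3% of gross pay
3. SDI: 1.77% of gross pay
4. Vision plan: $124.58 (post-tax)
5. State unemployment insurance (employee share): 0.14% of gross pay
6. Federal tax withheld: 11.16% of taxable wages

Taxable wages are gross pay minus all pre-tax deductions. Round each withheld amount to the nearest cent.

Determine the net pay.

$1,132.35

Healthcare FSA: $77.93
Taxable wages = $1,548.71 − $77.93 = $1,470.78
Federal tax withheld: $1,470.78 × 0.1116 = $164.14
SDI: $1,548.71 × 0.0177 = $27.41
State unemployment insurance (employee share): $1,548.71 × 0.0014 = $2.17
PFL insurance: $1,548.71 × 0.013 = $20.13
Vision plan: $124.58
Total deductions = $77.93 + $164.14 + $27.41 + $2.17 + $20.13 + $124.58 = $416.36
Net pay = $1,548.71 − $416.36 = $1,132.35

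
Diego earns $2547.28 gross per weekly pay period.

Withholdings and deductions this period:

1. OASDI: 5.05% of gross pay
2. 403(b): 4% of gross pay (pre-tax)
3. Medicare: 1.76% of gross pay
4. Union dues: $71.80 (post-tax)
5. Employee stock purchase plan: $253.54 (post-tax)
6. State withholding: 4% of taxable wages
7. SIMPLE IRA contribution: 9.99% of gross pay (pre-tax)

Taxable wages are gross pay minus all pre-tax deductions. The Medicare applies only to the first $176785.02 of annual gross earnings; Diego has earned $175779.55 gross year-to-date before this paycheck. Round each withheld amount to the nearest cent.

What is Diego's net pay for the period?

$1631.60

403(b): $2547.28 × 0.04 = $101.89
SIMPLE IRA contribution: $2547.28 × 0.0999 = $254.47
Pre-tax total = $101.89 + $254.47 = $356.36
Taxable wages = $2547.28 − $356.36 = $2190.92
State withholding: $2190.92 × 0.04 = $87.64
Medicare: only $176785.02 − $175779.55 = $1005.47 of this check is subject → $1005.47 × 0.0176 = $17.70
OASDI: $2547.28 × 0.0505 = $128.64
Employee stock purchase plan: $253.54
Union dues: $71.80
Total deductions = $101.89 + $254.47 + $87.64 + $17.70 + $128.64 + $253.54 + $71.80 = $915.68
Net pay = $2547.28 − $915.68 = $1631.60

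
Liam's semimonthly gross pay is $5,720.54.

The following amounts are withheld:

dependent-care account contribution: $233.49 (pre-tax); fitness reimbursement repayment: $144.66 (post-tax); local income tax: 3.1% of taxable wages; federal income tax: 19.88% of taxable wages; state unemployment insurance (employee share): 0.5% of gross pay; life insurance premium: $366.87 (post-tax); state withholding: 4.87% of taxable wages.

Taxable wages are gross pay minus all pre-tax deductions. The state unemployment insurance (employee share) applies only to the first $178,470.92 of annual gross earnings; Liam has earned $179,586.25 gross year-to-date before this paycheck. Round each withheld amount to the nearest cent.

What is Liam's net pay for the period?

Dependent-care account contribution: $233.49
Taxable wages = $5,720.54 − $233.49 = $5,487.05
State withholding: $5,487.05 × 0.0487 = $267.22
Federal income tax: $5,487.05 × 0.1988 = $1,090.83
Local income tax: $5,487.05 × 0.031 = $170.10
State unemployment insurance (employee share): annual cap $178,470.92 already reached (YTD $179,586.25), so $0.00
Fitness reimbursement repayment: $144.66
Life insurance premium: $366.87
Total deductions = $233.49 + $267.22 + $1,090.83 + $170.10 + $0.00 + $144.66 + $366.87 = $2,273.17
Net pay = $5,720.54 − $2,273.17 = $3,447.37

$3,447.37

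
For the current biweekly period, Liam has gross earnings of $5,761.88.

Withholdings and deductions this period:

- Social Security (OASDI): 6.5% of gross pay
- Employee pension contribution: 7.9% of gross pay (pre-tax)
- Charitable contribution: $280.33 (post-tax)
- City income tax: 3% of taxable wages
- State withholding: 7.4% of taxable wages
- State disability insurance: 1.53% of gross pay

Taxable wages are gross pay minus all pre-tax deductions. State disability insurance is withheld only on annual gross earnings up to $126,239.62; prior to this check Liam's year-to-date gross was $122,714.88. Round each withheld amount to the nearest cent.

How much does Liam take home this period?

$4,046.01

Employee pension contribution: $5,761.88 × 0.079 = $455.19
Taxable wages = $5,761.88 − $455.19 = $5,306.69
City income tax: $5,306.69 × 0.03 = $159.20
State withholding: $5,306.69 × 0.074 = $392.70
State disability insurance: only $126,239.62 − $122,714.88 = $3,524.74 of this check is subject → $3,524.74 × 0.0153 = $53.93
Social Security (OASDI): $5,761.88 × 0.065 = $374.52
Charitable contribution: $280.33
Total deductions = $455.19 + $159.20 + $392.70 + $53.93 + $374.52 + $280.33 = $1,715.87
Net pay = $5,761.88 − $1,715.87 = $4,046.01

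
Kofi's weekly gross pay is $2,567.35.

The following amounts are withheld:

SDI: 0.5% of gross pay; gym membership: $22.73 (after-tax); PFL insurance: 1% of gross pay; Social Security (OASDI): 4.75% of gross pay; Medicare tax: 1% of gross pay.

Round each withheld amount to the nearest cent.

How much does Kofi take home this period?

$2,358.49

Medicare tax: $2,567.35 × 0.01 = $25.67
SDI: $2,567.35 × 0.005 = $12.84
Social Security (OASDI): $2,567.35 × 0.0475 = $121.95
PFL insurance: $2,567.35 × 0.01 = $25.67
Gym membership: $22.73
Total deductions = $25.67 + $12.84 + $121.95 + $25.67 + $22.73 = $208.86
Net pay = $2,567.35 − $208.86 = $2,358.49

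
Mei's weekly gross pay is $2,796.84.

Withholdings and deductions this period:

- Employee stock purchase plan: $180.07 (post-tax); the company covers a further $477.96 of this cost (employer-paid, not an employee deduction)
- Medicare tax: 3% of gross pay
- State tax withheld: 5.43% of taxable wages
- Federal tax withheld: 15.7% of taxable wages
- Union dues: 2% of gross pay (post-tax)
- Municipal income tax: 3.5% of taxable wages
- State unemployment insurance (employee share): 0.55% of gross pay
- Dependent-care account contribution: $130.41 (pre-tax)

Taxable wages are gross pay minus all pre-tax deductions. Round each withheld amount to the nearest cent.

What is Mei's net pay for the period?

$1,674.38

Dependent-care account contribution: $130.41
Taxable wages = $2,796.84 − $130.41 = $2,666.43
State tax withheld: $2,666.43 × 0.0543 = $144.79
Municipal income tax: $2,666.43 × 0.035 = $93.33
Federal tax withheld: $2,666.43 × 0.157 = $418.63
State unemployment insurance (employee share): $2,796.84 × 0.0055 = $15.38
Medicare tax: $2,796.84 × 0.03 = $83.91
Employee stock purchase plan: $180.07
Union dues: $2,796.84 × 0.02 = $55.94
(Employer's $477.96 toward employee stock purchase plan is not withheld from the employee.)
Total deductions = $130.41 + $144.79 + $93.33 + $418.63 + $15.38 + $83.91 + $180.07 + $55.94 = $1,122.46
Net pay = $2,796.84 − $1,122.46 = $1,674.38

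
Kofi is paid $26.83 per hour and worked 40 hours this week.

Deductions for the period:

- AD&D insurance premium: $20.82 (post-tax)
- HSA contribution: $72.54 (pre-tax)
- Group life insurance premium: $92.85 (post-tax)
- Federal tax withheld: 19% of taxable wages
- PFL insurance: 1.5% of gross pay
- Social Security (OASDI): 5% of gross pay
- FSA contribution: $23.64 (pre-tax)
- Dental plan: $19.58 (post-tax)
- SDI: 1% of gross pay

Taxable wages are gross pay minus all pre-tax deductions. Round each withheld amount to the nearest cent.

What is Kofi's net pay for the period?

Gross pay: 40 × $26.83 = $1,073.20
FSA contribution: $23.64
HSA contribution: $72.54
Pre-tax total = $23.64 + $72.54 = $96.18
Taxable wages = $1,073.20 − $96.18 = $977.02
Federal tax withheld: $977.02 × 0.19 = $185.63
Social Security (OASDI): $1,073.20 × 0.05 = $53.66
PFL insurance: $1,073.20 × 0.015 = $16.10
SDI: $1,073.20 × 0.01 = $10.73
Group life insurance premium: $92.85
Dental plan: $19.58
AD&D insurance premium: $20.82
Total deductions = $23.64 + $72.54 + $185.63 + $53.66 + $16.10 + $10.73 + $92.85 + $19.58 + $20.82 = $495.55
Net pay = $1,073.20 − $495.55 = $577.65

$577.65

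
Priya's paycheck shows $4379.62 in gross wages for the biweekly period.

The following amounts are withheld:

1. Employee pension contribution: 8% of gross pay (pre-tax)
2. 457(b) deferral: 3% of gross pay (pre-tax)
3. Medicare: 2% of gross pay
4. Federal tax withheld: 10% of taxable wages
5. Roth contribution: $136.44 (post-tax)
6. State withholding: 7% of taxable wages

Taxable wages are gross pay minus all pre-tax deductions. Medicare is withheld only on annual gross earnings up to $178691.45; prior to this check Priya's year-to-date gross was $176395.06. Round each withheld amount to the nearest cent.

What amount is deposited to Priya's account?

Employee pension contribution: $4379.62 × 0.08 = $350.37
457(b) deferral: $4379.62 × 0.03 = $131.39
Pre-tax total = $350.37 + $131.39 = $481.76
Taxable wages = $4379.62 − $481.76 = $3897.86
Federal tax withheld: $3897.86 × 0.1 = $389.79
State withholding: $3897.86 × 0.07 = $272.85
Medicare: only $178691.45 − $176395.06 = $2296.39 of this check is subject → $2296.39 × 0.02 = $45.93
Roth contribution: $136.44
Total deductions = $350.37 + $131.39 + $389.79 + $272.85 + $45.93 + $136.44 = $1326.77
Net pay = $4379.62 − $1326.77 = $3052.85

$3052.85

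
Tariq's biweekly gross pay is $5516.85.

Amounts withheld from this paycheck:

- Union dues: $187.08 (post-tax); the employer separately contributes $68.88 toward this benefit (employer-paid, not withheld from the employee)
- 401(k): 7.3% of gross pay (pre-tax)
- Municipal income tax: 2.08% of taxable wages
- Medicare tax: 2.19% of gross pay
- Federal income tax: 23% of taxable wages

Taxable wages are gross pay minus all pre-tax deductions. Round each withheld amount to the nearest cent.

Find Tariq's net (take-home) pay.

$3523.60

401(k): $5516.85 × 0.073 = $402.73
Taxable wages = $5516.85 − $402.73 = $5114.12
Municipal income tax: $5114.12 × 0.0208 = $106.37
Federal income tax: $5114.12 × 0.23 = $1176.25
Medicare tax: $5516.85 × 0.0219 = $120.82
Union dues: $187.08
(Employer's $68.88 toward union dues is not withheld from the employee.)
Total deductions = $402.73 + $106.37 + $1176.25 + $120.82 + $187.08 = $1993.25
Net pay = $5516.85 − $1993.25 = $3523.60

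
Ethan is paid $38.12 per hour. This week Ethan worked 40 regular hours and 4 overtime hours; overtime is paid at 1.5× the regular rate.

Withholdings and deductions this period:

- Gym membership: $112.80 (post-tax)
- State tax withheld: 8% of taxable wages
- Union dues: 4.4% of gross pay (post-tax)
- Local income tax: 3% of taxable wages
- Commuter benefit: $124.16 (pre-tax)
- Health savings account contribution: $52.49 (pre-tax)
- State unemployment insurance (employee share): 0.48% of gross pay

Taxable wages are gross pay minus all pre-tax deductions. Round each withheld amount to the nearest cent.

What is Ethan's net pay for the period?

Regular pay: 40 × $38.12 = $1,524.80
Overtime pay: 4 × $38.12 × 1.5 = $228.72
Gross pay = $1,524.80 + $228.72 = $1,753.52
Commuter benefit: $124.16
Health savings account contribution: $52.49
Pre-tax total = $124.16 + $52.49 = $176.65
Taxable wages = $1,753.52 − $176.65 = $1,576.87
Local income tax: $1,576.87 × 0.03 = $47.31
State tax withheld: $1,576.87 × 0.08 = $126.15
State unemployment insurance (employee share): $1,753.52 × 0.0048 = $8.42
Gym membership: $112.80
Union dues: $1,753.52 × 0.044 = $77.15
Total deductions = $124.16 + $52.49 + $47.31 + $126.15 + $8.42 + $112.80 + $77.15 = $548.48
Net pay = $1,753.52 − $548.48 = $1,205.04

$1,205.04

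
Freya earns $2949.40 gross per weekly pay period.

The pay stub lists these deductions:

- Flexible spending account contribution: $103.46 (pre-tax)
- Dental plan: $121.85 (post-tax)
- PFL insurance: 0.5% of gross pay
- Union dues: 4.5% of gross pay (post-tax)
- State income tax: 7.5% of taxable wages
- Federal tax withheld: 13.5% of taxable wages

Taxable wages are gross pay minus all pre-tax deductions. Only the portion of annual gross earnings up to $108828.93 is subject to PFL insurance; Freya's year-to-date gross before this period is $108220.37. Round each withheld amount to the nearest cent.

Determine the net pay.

Flexible spending account contribution: $103.46
Taxable wages = $2949.40 − $103.46 = $2845.94
Federal tax withheld: $2845.94 × 0.135 = $384.20
State income tax: $2845.94 × 0.075 = $213.45
PFL insurance: only $108828.93 − $108220.37 = $608.56 of this check is subject → $608.56 × 0.005 = $3.04
Dental plan: $121.85
Union dues: $2949.40 × 0.045 = $132.72
Total deductions = $103.46 + $384.20 + $213.45 + $3.04 + $121.85 + $132.72 = $958.72
Net pay = $2949.40 − $958.72 = $1990.68

$1990.68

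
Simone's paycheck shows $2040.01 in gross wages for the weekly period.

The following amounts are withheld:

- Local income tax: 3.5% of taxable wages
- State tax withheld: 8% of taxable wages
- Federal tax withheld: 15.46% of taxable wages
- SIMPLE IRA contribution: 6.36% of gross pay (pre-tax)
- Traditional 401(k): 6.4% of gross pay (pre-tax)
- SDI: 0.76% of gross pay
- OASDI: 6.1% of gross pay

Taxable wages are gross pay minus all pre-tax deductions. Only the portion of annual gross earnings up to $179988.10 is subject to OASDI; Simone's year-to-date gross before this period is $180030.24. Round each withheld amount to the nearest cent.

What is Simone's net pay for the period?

Traditional 401(k): $2040.01 × 0.064 = $130.56
SIMPLE IRA contribution: $2040.01 × 0.0636 = $129.74
Pre-tax total = $130.56 + $129.74 = $260.30
Taxable wages = $2040.01 − $260.30 = $1779.71
Local income tax: $1779.71 × 0.035 = $62.29
State tax withheld: $1779.71 × 0.08 = $142.38
Federal tax withheld: $1779.71 × 0.1546 = $275.14
SDI: $2040.01 × 0.0076 = $15.50
OASDI: annual cap $179988.10 already reached (YTD $180030.24), so $0.00
Total deductions = $130.56 + $129.74 + $62.29 + $142.38 + $275.14 + $15.50 + $0.00 = $755.61
Net pay = $2040.01 − $755.61 = $1284.40

$1284.40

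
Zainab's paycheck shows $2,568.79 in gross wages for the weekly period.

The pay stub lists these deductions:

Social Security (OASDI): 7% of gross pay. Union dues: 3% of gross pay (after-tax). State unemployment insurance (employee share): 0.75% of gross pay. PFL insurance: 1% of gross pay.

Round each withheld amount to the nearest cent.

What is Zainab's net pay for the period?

PFL insurance: $2,568.79 × 0.01 = $25.69
Social Security (OASDI): $2,568.79 × 0.07 = $179.82
State unemployment insurance (employee share): $2,568.79 × 0.0075 = $19.27
Union dues: $2,568.79 × 0.03 = $77.06
Total deductions = $25.69 + $179.82 + $19.27 + $77.06 = $301.84
Net pay = $2,568.79 − $301.84 = $2,266.95

$2,266.95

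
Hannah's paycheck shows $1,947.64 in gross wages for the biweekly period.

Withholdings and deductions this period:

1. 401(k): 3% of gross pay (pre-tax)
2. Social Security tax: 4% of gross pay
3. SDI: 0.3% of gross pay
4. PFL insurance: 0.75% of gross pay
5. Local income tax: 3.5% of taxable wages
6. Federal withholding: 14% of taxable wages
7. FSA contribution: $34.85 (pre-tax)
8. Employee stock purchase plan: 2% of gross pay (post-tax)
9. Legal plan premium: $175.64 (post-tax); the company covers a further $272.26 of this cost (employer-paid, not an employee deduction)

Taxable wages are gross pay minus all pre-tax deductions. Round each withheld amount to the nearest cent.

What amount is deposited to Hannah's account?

401(k): $1,947.64 × 0.03 = $58.43
FSA contribution: $34.85
Pre-tax total = $58.43 + $34.85 = $93.28
Taxable wages = $1,947.64 − $93.28 = $1,854.36
Local income tax: $1,854.36 × 0.035 = $64.90
Federal withholding: $1,854.36 × 0.14 = $259.61
Social Security tax: $1,947.64 × 0.04 = $77.91
PFL insurance: $1,947.64 × 0.0075 = $14.61
SDI: $1,947.64 × 0.003 = $5.84
Employee stock purchase plan: $1,947.64 × 0.02 = $38.95
Legal plan premium: $175.64
(Employer's $272.26 toward legal plan premium is not withheld from the employee.)
Total deductions = $58.43 + $34.85 + $64.90 + $259.61 + $77.91 + $14.61 + $5.84 + $38.95 + $175.64 = $730.74
Net pay = $1,947.64 − $730.74 = $1,216.90

$1,216.90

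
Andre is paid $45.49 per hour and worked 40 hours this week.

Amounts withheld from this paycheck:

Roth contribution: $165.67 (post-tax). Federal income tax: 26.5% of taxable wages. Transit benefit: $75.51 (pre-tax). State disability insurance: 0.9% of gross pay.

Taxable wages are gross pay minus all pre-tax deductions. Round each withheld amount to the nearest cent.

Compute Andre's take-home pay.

$1,099.86

Gross pay: 40 × $45.49 = $1,819.60
Transit benefit: $75.51
Taxable wages = $1,819.60 − $75.51 = $1,744.09
Federal income tax: $1,744.09 × 0.265 = $462.18
State disability insurance: $1,819.60 × 0.009 = $16.38
Roth contribution: $165.67
Total deductions = $75.51 + $462.18 + $16.38 + $165.67 = $719.74
Net pay = $1,819.60 − $719.74 = $1,099.86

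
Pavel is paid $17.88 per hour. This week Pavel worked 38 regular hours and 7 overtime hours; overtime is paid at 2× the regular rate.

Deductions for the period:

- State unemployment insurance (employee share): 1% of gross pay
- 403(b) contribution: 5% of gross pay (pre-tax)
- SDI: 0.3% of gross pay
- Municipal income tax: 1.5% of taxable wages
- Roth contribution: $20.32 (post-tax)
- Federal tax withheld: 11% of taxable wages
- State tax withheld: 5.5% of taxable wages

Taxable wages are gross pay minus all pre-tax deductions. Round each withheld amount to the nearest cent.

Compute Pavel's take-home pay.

Regular pay: 38 × $17.88 = $679.44
Overtime pay: 7 × $17.88 × 2 = $250.32
Gross pay = $679.44 + $250.32 = $929.76
403(b) contribution: $929.76 × 0.05 = $46.49
Taxable wages = $929.76 − $46.49 = $883.27
Municipal income tax: $883.27 × 0.015 = $13.25
Federal tax withheld: $883.27 × 0.11 = $97.16
State tax withheld: $883.27 × 0.055 = $48.58
State unemployment insurance (employee share): $929.76 × 0.01 = $9.30
SDI: $929.76 × 0.003 = $2.79
Roth contribution: $20.32
Total deductions = $46.49 + $13.25 + $97.16 + $48.58 + $9.30 + $2.79 + $20.32 = $237.89
Net pay = $929.76 − $237.89 = $691.87

$691.87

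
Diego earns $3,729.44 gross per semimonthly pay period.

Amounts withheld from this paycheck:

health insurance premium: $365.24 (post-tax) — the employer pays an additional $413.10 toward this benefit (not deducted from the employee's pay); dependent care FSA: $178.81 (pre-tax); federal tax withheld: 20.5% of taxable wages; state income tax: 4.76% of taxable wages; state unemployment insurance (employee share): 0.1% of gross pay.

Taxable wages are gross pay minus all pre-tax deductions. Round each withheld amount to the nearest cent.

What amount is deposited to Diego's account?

Dependent care FSA: $178.81
Taxable wages = $3,729.44 − $178.81 = $3,550.63
State income tax: $3,550.63 × 0.0476 = $169.01
Federal tax withheld: $3,550.63 × 0.205 = $727.88
State unemployment insurance (employee share): $3,729.44 × 0.001 = $3.73
Health insurance premium: $365.24
(Employer's $413.10 toward health insurance premium is not withheld from the employee.)
Total deductions = $178.81 + $169.01 + $727.88 + $3.73 + $365.24 = $1,444.67
Net pay = $3,729.44 − $1,444.67 = $2,284.77

$2,284.77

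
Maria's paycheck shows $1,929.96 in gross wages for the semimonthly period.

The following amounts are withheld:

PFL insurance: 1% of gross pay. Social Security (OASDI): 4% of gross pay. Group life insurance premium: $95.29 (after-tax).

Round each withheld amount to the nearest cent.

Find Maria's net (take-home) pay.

PFL insurance: $1,929.96 × 0.01 = $19.30
Social Security (OASDI): $1,929.96 × 0.04 = $77.20
Group life insurance premium: $95.29
Total deductions = $19.30 + $77.20 + $95.29 = $191.79
Net pay = $1,929.96 − $191.79 = $1,738.17

$1,738.17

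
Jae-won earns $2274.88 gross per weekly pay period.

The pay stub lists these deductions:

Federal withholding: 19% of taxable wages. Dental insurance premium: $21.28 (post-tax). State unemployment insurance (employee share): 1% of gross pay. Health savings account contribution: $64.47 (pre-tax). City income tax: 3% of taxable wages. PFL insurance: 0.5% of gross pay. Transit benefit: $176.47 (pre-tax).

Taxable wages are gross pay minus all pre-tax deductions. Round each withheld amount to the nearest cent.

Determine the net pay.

Health savings account contribution: $64.47
Transit benefit: $176.47
Pre-tax total = $64.47 + $176.47 = $240.94
Taxable wages = $2274.88 − $240.94 = $2033.94
City income tax: $2033.94 × 0.03 = $61.02
Federal withholding: $2033.94 × 0.19 = $386.45
PFL insurance: $2274.88 × 0.005 = $11.37
State unemployment insurance (employee share): $2274.88 × 0.01 = $22.75
Dental insurance premium: $21.28
Total deductions = $64.47 + $176.47 + $61.02 + $386.45 + $11.37 + $22.75 + $21.28 = $743.81
Net pay = $2274.88 − $743.81 = $1531.07

$1531.07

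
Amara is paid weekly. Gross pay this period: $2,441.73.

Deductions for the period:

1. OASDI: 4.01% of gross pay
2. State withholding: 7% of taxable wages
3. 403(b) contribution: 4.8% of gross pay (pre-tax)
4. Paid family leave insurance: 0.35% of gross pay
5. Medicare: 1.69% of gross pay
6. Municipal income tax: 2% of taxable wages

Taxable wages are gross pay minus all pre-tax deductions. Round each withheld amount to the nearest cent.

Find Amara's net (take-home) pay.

$1,967.59

403(b) contribution: $2,441.73 × 0.048 = $117.20
Taxable wages = $2,441.73 − $117.20 = $2,324.53
Municipal income tax: $2,324.53 × 0.02 = $46.49
State withholding: $2,324.53 × 0.07 = $162.72
Medicare: $2,441.73 × 0.0169 = $41.27
OASDI: $2,441.73 × 0.0401 = $97.91
Paid family leave insurance: $2,441.73 × 0.0035 = $8.55
Total deductions = $117.20 + $46.49 + $162.72 + $41.27 + $97.91 + $8.55 = $474.14
Net pay = $2,441.73 − $474.14 = $1,967.59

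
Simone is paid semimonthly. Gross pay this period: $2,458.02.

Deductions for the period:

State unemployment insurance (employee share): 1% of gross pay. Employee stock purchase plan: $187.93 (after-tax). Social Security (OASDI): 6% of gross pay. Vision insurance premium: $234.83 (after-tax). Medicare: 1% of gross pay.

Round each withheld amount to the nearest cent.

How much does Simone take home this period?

$1,838.62

Social Security (OASDI): $2,458.02 × 0.06 = $147.48
Medicare: $2,458.02 × 0.01 = $24.58
State unemployment insurance (employee share): $2,458.02 × 0.01 = $24.58
Employee stock purchase plan: $187.93
Vision insurance premium: $234.83
Total deductions = $147.48 + $24.58 + $24.58 + $187.93 + $234.83 = $619.40
Net pay = $2,458.02 − $619.40 = $1,838.62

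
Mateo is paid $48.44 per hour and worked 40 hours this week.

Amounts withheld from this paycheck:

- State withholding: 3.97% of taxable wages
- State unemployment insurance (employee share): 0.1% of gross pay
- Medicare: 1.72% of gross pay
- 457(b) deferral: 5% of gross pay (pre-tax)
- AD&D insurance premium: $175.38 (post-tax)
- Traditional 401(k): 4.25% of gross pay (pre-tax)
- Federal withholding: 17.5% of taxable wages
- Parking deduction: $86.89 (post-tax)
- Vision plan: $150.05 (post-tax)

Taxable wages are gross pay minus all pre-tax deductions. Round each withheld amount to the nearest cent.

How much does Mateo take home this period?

$933.26

Gross pay: 40 × $48.44 = $1,937.60
Traditional 401(k): $1,937.60 × 0.0425 = $82.35
457(b) deferral: $1,937.60 × 0.05 = $96.88
Pre-tax total = $82.35 + $96.88 = $179.23
Taxable wages = $1,937.60 − $179.23 = $1,758.37
Federal withholding: $1,758.37 × 0.175 = $307.71
State withholding: $1,758.37 × 0.0397 = $69.81
Medicare: $1,937.60 × 0.0172 = $33.33
State unemployment insurance (employee share): $1,937.60 × 0.001 = $1.94
AD&D insurance premium: $175.38
Parking deduction: $86.89
Vision plan: $150.05
Total deductions = $82.35 + $96.88 + $307.71 + $69.81 + $33.33 + $1.94 + $175.38 + $86.89 + $150.05 = $1,004.34
Net pay = $1,937.60 − $1,004.34 = $933.26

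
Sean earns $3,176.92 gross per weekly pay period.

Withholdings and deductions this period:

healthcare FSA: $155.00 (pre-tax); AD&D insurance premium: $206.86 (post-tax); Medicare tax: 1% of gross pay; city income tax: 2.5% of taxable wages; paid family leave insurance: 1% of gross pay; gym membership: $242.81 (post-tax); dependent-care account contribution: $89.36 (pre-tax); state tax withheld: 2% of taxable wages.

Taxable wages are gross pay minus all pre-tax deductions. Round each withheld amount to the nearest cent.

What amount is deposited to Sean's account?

Healthcare FSA: $155.00
Dependent-care account contribution: $89.36
Pre-tax total = $155.00 + $89.36 = $244.36
Taxable wages = $3,176.92 − $244.36 = $2,932.56
State tax withheld: $2,932.56 × 0.02 = $58.65
City income tax: $2,932.56 × 0.025 = $73.31
Paid family leave insurance: $3,176.92 × 0.01 = $31.77
Medicare tax: $3,176.92 × 0.01 = $31.77
Gym membership: $242.81
AD&D insurance premium: $206.86
Total deductions = $155.00 + $89.36 + $58.65 + $73.31 + $31.77 + $31.77 + $242.81 + $206.86 = $889.53
Net pay = $3,176.92 − $889.53 = $2,287.39

$2,287.39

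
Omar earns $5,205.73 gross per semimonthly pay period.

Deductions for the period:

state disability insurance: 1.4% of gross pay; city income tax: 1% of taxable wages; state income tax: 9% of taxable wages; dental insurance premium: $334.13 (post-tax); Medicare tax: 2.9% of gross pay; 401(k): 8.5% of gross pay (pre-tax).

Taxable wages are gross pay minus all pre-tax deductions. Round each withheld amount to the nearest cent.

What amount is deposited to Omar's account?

$3,728.94

401(k): $5,205.73 × 0.085 = $442.49
Taxable wages = $5,205.73 − $442.49 = $4,763.24
State income tax: $4,763.24 × 0.09 = $428.69
City income tax: $4,763.24 × 0.01 = $47.63
Medicare tax: $5,205.73 × 0.029 = $150.97
State disability insurance: $5,205.73 × 0.014 = $72.88
Dental insurance premium: $334.13
Total deductions = $442.49 + $428.69 + $47.63 + $150.97 + $72.88 + $334.13 = $1,476.79
Net pay = $5,205.73 − $1,476.79 = $3,728.94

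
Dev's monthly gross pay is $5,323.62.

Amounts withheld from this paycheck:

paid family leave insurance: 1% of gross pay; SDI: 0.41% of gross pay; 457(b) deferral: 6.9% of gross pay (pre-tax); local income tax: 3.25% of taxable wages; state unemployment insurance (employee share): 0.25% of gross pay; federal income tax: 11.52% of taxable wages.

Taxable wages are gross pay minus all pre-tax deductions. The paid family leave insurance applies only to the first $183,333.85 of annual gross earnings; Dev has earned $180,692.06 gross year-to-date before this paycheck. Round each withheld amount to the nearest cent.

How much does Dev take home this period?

457(b) deferral: $5,323.62 × 0.069 = $367.33
Taxable wages = $5,323.62 − $367.33 = $4,956.29
Local income tax: $4,956.29 × 0.0325 = $161.08
Federal income tax: $4,956.29 × 0.1152 = $570.96
State unemployment insurance (employee share): $5,323.62 × 0.0025 = $13.31
SDI: $5,323.62 × 0.0041 = $21.83
Paid family leave insurance: only $183,333.85 − $180,692.06 = $2,641.79 of this check is subject → $2,641.79 × 0.01 = $26.42
Total deductions = $367.33 + $161.08 + $570.96 + $13.31 + $21.83 + $26.42 = $1,160.93
Net pay = $5,323.62 − $1,160.93 = $4,162.69

$4,162.69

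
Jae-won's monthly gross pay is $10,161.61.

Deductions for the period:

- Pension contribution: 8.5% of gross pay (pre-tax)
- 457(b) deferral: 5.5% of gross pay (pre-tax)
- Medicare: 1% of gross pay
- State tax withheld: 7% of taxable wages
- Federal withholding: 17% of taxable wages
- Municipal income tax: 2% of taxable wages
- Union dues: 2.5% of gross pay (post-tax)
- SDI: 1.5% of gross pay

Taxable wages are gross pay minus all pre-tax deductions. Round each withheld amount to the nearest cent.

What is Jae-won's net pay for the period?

457(b) deferral: $10,161.61 × 0.055 = $558.89
Pension contribution: $10,161.61 × 0.085 = $863.74
Pre-tax total = $558.89 + $863.74 = $1,422.63
Taxable wages = $10,161.61 − $1,422.63 = $8,738.98
Municipal income tax: $8,738.98 × 0.02 = $174.78
Federal withholding: $8,738.98 × 0.17 = $1,485.63
State tax withheld: $8,738.98 × 0.07 = $611.73
SDI: $10,161.61 × 0.015 = $152.42
Medicare: $10,161.61 × 0.01 = $101.62
Union dues: $10,161.61 × 0.025 = $254.04
Total deductions = $558.89 + $863.74 + $174.78 + $1,485.63 + $611.73 + $152.42 + $101.62 + $254.04 = $4,202.85
Net pay = $10,161.61 − $4,202.85 = $5,958.76

$5,958.76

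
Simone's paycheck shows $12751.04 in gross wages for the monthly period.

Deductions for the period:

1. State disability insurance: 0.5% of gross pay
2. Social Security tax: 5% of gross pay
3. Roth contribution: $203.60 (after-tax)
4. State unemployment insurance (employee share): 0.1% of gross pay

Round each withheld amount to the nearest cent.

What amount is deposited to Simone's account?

$11833.38

State unemployment insurance (employee share): $12751.04 × 0.001 = $12.75
State disability insurance: $12751.04 × 0.005 = $63.76
Social Security tax: $12751.04 × 0.05 = $637.55
Roth contribution: $203.60
Total deductions = $12.75 + $63.76 + $637.55 + $203.60 = $917.66
Net pay = $12751.04 − $917.66 = $11833.38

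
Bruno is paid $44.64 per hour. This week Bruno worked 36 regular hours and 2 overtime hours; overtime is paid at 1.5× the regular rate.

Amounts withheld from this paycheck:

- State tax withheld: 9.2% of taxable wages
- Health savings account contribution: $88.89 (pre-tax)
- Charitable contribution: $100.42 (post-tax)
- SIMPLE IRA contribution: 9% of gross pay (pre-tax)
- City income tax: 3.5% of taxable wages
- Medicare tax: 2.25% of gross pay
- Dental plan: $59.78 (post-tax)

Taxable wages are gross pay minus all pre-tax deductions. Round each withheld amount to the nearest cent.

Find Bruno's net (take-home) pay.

Regular pay: 36 × $44.64 = $1607.04
Overtime pay: 2 × $44.64 × 1.5 = $133.92
Gross pay = $1607.04 + $133.92 = $1740.96
SIMPLE IRA contribution: $1740.96 × 0.09 = $156.69
Health savings account contribution: $88.89
Pre-tax total = $156.69 + $88.89 = $245.58
Taxable wages = $1740.96 − $245.58 = $1495.38
City income tax: $1495.38 × 0.035 = $52.34
State tax withheld: $1495.38 × 0.092 = $137.57
Medicare tax: $1740.96 × 0.0225 = $39.17
Charitable contribution: $100.42
Dental plan: $59.78
Total deductions = $156.69 + $88.89 + $52.34 + $137.57 + $39.17 + $100.42 + $59.78 = $634.86
Net pay = $1740.96 − $634.86 = $1106.10

$1106.10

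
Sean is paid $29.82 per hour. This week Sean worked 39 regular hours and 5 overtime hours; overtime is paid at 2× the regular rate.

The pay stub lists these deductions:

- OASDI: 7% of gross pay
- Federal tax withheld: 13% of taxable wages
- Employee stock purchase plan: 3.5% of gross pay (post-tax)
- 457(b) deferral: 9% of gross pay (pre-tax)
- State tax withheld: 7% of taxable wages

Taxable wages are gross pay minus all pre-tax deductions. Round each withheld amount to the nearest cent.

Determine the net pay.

$910.31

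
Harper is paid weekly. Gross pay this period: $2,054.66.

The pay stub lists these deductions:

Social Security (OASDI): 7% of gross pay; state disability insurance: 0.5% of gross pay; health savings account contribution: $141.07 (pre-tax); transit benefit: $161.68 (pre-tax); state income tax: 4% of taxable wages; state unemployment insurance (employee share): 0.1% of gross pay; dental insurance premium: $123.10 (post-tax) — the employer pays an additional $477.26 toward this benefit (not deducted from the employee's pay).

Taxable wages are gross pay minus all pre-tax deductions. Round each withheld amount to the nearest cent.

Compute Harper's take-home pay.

$1,402.58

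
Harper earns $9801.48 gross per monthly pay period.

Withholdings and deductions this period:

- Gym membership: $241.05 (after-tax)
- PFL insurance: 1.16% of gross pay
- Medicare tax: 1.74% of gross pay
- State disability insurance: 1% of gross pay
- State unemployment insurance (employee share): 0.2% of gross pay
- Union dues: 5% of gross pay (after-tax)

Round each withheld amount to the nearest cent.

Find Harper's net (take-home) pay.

PFL insurance: $9801.48 × 0.0116 = $113.70
State unemployment insurance (employee share): $9801.48 × 0.002 = $19.60
State disability insurance: $9801.48 × 0.01 = $98.01
Medicare tax: $9801.48 × 0.0174 = $170.55
Union dues: $9801.48 × 0.05 = $490.07
Gym membership: $241.05
Total deductions = $113.70 + $19.60 + $98.01 + $170.55 + $490.07 + $241.05 = $1132.98
Net pay = $9801.48 − $1132.98 = $8668.50

$8668.50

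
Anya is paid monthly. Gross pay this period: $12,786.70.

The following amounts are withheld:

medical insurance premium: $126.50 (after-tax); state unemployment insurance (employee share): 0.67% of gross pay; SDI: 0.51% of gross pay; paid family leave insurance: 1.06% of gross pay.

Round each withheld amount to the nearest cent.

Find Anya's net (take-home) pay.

SDI: $12,786.70 × 0.0051 = $65.21
Paid family leave insurance: $12,786.70 × 0.0106 = $135.54
State unemployment insurance (employee share): $12,786.70 × 0.0067 = $85.67
Medical insurance premium: $126.50
Total deductions = $65.21 + $135.54 + $85.67 + $126.50 = $412.92
Net pay = $12,786.70 − $412.92 = $12,373.78

$12,373.78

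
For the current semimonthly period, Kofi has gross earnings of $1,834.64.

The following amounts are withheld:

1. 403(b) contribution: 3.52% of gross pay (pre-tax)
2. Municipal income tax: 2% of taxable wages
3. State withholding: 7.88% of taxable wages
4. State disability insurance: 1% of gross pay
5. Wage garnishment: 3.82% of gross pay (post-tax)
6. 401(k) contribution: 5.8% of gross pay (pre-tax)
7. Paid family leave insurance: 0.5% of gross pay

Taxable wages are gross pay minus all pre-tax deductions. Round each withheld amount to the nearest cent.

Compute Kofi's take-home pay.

$1,401.68

401(k) contribution: $1,834.64 × 0.058 = $106.41
403(b) contribution: $1,834.64 × 0.0352 = $64.58
Pre-tax total = $106.41 + $64.58 = $170.99
Taxable wages = $1,834.64 − $170.99 = $1,663.65
Municipal income tax: $1,663.65 × 0.02 = $33.27
State withholding: $1,663.65 × 0.0788 = $131.10
State disability insurance: $1,834.64 × 0.01 = $18.35
Paid family leave insurance: $1,834.64 × 0.005 = $9.17
Wage garnishment: $1,834.64 × 0.0382 = $70.08
Total deductions = $106.41 + $64.58 + $33.27 + $131.10 + $18.35 + $9.17 + $70.08 = $432.96
Net pay = $1,834.64 − $432.96 = $1,401.68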